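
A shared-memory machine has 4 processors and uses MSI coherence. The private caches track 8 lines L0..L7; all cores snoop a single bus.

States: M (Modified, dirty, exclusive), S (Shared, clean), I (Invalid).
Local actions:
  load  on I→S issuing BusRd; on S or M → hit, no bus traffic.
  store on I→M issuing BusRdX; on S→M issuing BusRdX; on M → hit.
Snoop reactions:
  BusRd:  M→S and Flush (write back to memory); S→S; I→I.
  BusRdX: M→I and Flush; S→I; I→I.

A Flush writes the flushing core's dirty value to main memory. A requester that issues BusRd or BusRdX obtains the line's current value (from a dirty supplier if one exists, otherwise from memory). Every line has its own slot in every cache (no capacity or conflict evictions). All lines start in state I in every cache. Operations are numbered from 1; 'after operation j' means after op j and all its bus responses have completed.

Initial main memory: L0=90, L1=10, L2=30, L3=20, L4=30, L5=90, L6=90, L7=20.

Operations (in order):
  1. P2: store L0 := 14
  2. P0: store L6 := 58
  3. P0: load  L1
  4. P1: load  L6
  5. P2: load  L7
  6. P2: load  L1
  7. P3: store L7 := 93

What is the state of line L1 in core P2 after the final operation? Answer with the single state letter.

step 1: P2: store L0 := 14  ⟶  IIMI  (L0)  txn=BusRdX  M[L0]=90
step 2: P0: store L6 := 58  ⟶  MIII  (L6)  txn=BusRdX  M[L6]=90
step 3: P0: load  L1  ⟶  SIII  (L1)  txn=BusRd  M[L1]=10
step 4: P1: load  L6  ⟶  SSII  (L6)  txn=BusRd+Flush  M[L6]=58
step 5: P2: load  L7  ⟶  IISI  (L7)  txn=BusRd  M[L7]=20
step 6: P2: load  L1  ⟶  SISI  (L1)  txn=BusRd  M[L1]=10
step 7: P3: store L7 := 93  ⟶  IIIM  (L7)  txn=BusRdX  M[L7]=20

state = S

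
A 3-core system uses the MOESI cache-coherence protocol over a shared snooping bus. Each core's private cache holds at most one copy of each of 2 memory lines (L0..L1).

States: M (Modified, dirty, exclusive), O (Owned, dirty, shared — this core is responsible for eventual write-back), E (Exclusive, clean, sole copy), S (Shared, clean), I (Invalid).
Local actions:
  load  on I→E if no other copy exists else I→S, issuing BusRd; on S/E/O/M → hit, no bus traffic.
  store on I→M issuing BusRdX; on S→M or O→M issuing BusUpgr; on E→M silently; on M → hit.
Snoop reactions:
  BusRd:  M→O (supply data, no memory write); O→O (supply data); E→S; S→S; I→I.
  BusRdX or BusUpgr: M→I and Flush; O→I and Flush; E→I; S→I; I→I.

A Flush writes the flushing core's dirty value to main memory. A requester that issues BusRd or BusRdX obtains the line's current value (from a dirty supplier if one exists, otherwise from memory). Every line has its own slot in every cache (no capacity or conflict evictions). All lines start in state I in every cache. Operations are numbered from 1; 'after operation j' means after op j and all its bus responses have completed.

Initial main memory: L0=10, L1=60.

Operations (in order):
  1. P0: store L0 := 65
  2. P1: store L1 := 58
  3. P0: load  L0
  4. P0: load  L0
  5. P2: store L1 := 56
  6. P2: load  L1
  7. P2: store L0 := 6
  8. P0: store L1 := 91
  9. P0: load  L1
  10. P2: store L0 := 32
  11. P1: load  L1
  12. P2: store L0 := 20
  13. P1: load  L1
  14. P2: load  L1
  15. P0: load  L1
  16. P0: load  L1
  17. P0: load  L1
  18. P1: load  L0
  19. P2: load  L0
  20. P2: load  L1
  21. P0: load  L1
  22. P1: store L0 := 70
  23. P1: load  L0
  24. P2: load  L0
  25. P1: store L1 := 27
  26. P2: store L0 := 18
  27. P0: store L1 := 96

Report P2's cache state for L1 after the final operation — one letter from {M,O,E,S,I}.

state = I

1. P0: store L0 := 65  bus=[BusRdX]  L0: P0=M P1=I P2=I  mem[L0]=10
2. P1: store L1 := 58  bus=[BusRdX]  L1: P0=I P1=M P2=I  mem[L1]=60
3. P0: load  L0  bus=[-]  L0: P0=M P1=I P2=I  mem[L0]=10
4. P0: load  L0  bus=[-]  L0: P0=M P1=I P2=I  mem[L0]=10
5. P2: store L1 := 56  bus=[BusRdX,Flush]  L1: P0=I P1=I P2=M  mem[L1]=58
6. P2: load  L1  bus=[-]  L1: P0=I P1=I P2=M  mem[L1]=58
7. P2: store L0 := 6  bus=[BusRdX,Flush]  L0: P0=I P1=I P2=M  mem[L0]=65
8. P0: store L1 := 91  bus=[BusRdX,Flush]  L1: P0=M P1=I P2=I  mem[L1]=56
9. P0: load  L1  bus=[-]  L1: P0=M P1=I P2=I  mem[L1]=56
10. P2: store L0 := 32  bus=[-]  L0: P0=I P1=I P2=M  mem[L0]=65
11. P1: load  L1  bus=[BusRd]  L1: P0=O P1=S P2=I  mem[L1]=56
12. P2: store L0 := 20  bus=[-]  L0: P0=I P1=I P2=M  mem[L0]=65
13. P1: load  L1  bus=[-]  L1: P0=O P1=S P2=I  mem[L1]=56
14. P2: load  L1  bus=[BusRd]  L1: P0=O P1=S P2=S  mem[L1]=56
15. P0: load  L1  bus=[-]  L1: P0=O P1=S P2=S  mem[L1]=56
16. P0: load  L1  bus=[-]  L1: P0=O P1=S P2=S  mem[L1]=56
17. P0: load  L1  bus=[-]  L1: P0=O P1=S P2=S  mem[L1]=56
18. P1: load  L0  bus=[BusRd]  L0: P0=I P1=S P2=O  mem[L0]=65
19. P2: load  L0  bus=[-]  L0: P0=I P1=S P2=O  mem[L0]=65
20. P2: load  L1  bus=[-]  L1: P0=O P1=S P2=S  mem[L1]=56
21. P0: load  L1  bus=[-]  L1: P0=O P1=S P2=S  mem[L1]=56
22. P1: store L0 := 70  bus=[BusUpgr,Flush]  L0: P0=I P1=M P2=I  mem[L0]=20
23. P1: load  L0  bus=[-]  L0: P0=I P1=M P2=I  mem[L0]=20
24. P2: load  L0  bus=[BusRd]  L0: P0=I P1=O P2=S  mem[L0]=20
25. P1: store L1 := 27  bus=[BusUpgr,Flush]  L1: P0=I P1=M P2=I  mem[L1]=91
26. P2: store L0 := 18  bus=[BusUpgr,Flush]  L0: P0=I P1=I P2=M  mem[L0]=70
27. P0: store L1 := 96  bus=[BusRdX,Flush]  L1: P0=M P1=I P2=I  mem[L1]=27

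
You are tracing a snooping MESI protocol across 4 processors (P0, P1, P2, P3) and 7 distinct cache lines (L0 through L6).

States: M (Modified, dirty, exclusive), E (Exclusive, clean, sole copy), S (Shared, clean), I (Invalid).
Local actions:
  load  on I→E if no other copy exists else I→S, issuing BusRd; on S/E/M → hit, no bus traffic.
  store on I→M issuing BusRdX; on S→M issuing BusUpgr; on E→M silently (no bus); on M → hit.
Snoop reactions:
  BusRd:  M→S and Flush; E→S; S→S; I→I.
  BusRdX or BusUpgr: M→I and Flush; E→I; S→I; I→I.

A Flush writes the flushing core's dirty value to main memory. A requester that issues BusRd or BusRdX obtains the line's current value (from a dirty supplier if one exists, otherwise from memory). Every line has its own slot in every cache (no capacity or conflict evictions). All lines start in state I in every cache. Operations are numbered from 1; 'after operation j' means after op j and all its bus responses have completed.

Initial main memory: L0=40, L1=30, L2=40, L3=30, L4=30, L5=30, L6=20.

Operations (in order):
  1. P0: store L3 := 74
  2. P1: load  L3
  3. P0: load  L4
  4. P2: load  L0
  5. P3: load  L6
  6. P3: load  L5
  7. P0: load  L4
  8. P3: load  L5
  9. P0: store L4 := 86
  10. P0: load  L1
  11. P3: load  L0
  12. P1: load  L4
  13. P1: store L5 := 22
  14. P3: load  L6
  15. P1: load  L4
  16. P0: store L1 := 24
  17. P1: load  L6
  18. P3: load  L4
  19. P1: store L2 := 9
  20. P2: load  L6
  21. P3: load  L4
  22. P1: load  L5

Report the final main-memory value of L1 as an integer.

step 1: P0: store L3 := 74  ⟶  MIII  (L3)  txn=BusRdX  M[L3]=30
step 2: P1: load  L3  ⟶  SSII  (L3)  txn=BusRd+Flush  M[L3]=74
step 3: P0: load  L4  ⟶  EIII  (L4)  txn=BusRd  M[L4]=30
step 4: P2: load  L0  ⟶  IIEI  (L0)  txn=BusRd  M[L0]=40
step 5: P3: load  L6  ⟶  IIIE  (L6)  txn=BusRd  M[L6]=20
step 6: P3: load  L5  ⟶  IIIE  (L5)  txn=BusRd  M[L5]=30
step 7: P0: load  L4  ⟶  EIII  (L4)  txn=∅  M[L4]=30
step 8: P3: load  L5  ⟶  IIIE  (L5)  txn=∅  M[L5]=30
step 9: P0: store L4 := 86  ⟶  MIII  (L4)  txn=∅  M[L4]=30
step 10: P0: load  L1  ⟶  EIII  (L1)  txn=BusRd  M[L1]=30
step 11: P3: load  L0  ⟶  IISS  (L0)  txn=BusRd  M[L0]=40
step 12: P1: load  L4  ⟶  SSII  (L4)  txn=BusRd+Flush  M[L4]=86
step 13: P1: store L5 := 22  ⟶  IMII  (L5)  txn=BusRdX  M[L5]=30
step 14: P3: load  L6  ⟶  IIIE  (L6)  txn=∅  M[L6]=20
step 15: P1: load  L4  ⟶  SSII  (L4)  txn=∅  M[L4]=86
step 16: P0: store L1 := 24  ⟶  MIII  (L1)  txn=∅  M[L1]=30
step 17: P1: load  L6  ⟶  ISIS  (L6)  txn=BusRd  M[L6]=20
step 18: P3: load  L4  ⟶  SSIS  (L4)  txn=BusRd  M[L4]=86
step 19: P1: store L2 := 9  ⟶  IMII  (L2)  txn=BusRdX  M[L2]=40
step 20: P2: load  L6  ⟶  ISSS  (L6)  txn=BusRd  M[L6]=20
step 21: P3: load  L4  ⟶  SSIS  (L4)  txn=∅  M[L4]=86
step 22: P1: load  L5  ⟶  IMII  (L5)  txn=∅  M[L5]=30

memory[L1] = 30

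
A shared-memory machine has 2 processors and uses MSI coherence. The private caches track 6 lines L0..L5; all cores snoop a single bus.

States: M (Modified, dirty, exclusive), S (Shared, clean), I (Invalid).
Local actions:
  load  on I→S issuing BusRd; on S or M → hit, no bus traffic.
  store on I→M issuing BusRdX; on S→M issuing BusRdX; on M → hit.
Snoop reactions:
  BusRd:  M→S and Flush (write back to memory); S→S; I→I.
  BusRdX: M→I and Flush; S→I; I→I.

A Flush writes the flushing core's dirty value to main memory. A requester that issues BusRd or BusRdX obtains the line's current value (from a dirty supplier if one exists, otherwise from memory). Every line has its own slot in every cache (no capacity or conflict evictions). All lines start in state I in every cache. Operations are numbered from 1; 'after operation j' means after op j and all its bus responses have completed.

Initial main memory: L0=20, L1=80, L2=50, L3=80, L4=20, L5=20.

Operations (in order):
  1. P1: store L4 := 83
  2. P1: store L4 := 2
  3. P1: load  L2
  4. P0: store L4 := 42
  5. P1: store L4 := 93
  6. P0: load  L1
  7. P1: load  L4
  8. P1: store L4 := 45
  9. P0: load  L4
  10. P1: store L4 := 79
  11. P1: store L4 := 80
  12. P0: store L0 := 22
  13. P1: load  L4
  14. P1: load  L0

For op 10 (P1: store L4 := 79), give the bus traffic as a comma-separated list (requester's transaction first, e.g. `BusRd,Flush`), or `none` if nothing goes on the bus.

bus = BusRdX

[1] P1: store L4 := 83 | P0:I, P1:M(83) | bus: BusRdX
[2] P1: store L4 := 2 | P0:I, P1:M(2) | bus: none
[3] P1: load  L2 | P0:I, P1:S(50) | bus: BusRd
[4] P0: store L4 := 42 | P0:M(42), P1:I | bus: BusRdX,Flush
[5] P1: store L4 := 93 | P0:I, P1:M(93) | bus: BusRdX,Flush
[6] P0: load  L1 | P0:S(80), P1:I | bus: BusRd
[7] P1: load  L4 | P0:I, P1:M(93) | bus: none
[8] P1: store L4 := 45 | P0:I, P1:M(45) | bus: none
[9] P0: load  L4 | P0:S(45), P1:S(45) | bus: BusRd,Flush
[10] P1: store L4 := 79 | P0:I, P1:M(79) | bus: BusRdX
[11] P1: store L4 := 80 | P0:I, P1:M(80) | bus: none
[12] P0: store L0 := 22 | P0:M(22), P1:I | bus: BusRdX
[13] P1: load  L4 | P0:I, P1:M(80) | bus: none
[14] P1: load  L0 | P0:S(22), P1:S(22) | bus: BusRd,Flush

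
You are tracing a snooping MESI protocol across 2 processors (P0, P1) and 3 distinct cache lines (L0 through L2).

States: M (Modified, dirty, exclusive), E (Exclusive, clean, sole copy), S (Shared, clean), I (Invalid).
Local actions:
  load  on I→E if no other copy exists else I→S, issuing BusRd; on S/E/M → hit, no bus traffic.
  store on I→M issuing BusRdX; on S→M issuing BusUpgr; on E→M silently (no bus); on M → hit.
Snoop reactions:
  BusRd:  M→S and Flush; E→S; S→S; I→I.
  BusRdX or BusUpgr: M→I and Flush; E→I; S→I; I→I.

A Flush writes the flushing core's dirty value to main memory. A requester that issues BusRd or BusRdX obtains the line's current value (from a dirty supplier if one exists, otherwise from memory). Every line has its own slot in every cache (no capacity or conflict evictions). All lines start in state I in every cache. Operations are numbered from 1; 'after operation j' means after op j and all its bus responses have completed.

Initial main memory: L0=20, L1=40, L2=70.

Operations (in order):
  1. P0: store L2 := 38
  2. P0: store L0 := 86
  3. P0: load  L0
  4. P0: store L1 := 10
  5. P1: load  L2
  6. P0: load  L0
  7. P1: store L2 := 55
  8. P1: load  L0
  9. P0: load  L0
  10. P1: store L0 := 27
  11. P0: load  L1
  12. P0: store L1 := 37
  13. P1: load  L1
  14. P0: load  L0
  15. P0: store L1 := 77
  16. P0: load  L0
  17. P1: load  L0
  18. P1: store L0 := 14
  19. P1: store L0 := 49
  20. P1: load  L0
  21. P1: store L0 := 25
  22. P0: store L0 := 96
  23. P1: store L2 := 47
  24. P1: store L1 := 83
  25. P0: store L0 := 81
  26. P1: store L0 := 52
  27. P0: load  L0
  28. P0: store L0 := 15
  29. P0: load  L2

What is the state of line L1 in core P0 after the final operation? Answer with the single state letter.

state = I

  op1 P0: store L2 := 38 → M/I on L2; bus BusRdX; mem=70
  op2 P0: store L0 := 86 → M/I on L0; bus BusRdX; mem=20
  op3 P0: load  L0 → M/I on L0; bus (none); mem=20
  op4 P0: store L1 := 10 → M/I on L1; bus BusRdX; mem=40
  op5 P1: load  L2 → S/S on L2; bus BusRd Flush; mem=38
  op6 P0: load  L0 → M/I on L0; bus (none); mem=20
  op7 P1: store L2 := 55 → I/M on L2; bus BusUpgr; mem=38
  op8 P1: load  L0 → S/S on L0; bus BusRd Flush; mem=86
  op9 P0: load  L0 → S/S on L0; bus (none); mem=86
  op10 P1: store L0 := 27 → I/M on L0; bus BusUpgr; mem=86
  op11 P0: load  L1 → M/I on L1; bus (none); mem=40
  op12 P0: store L1 := 37 → M/I on L1; bus (none); mem=40
  op13 P1: load  L1 → S/S on L1; bus BusRd Flush; mem=37
  op14 P0: load  L0 → S/S on L0; bus BusRd Flush; mem=27
  op15 P0: store L1 := 77 → M/I on L1; bus BusUpgr; mem=37
  op16 P0: load  L0 → S/S on L0; bus (none); mem=27
  op17 P1: load  L0 → S/S on L0; bus (none); mem=27
  op18 P1: store L0 := 14 → I/M on L0; bus BusUpgr; mem=27
  op19 P1: store L0 := 49 → I/M on L0; bus (none); mem=27
  op20 P1: load  L0 → I/M on L0; bus (none); mem=27
  op21 P1: store L0 := 25 → I/M on L0; bus (none); mem=27
  op22 P0: store L0 := 96 → M/I on L0; bus BusRdX Flush; mem=25
  op23 P1: store L2 := 47 → I/M on L2; bus (none); mem=38
  op24 P1: store L1 := 83 → I/M on L1; bus BusRdX Flush; mem=77
  op25 P0: store L0 := 81 → M/I on L0; bus (none); mem=25
  op26 P1: store L0 := 52 → I/M on L0; bus BusRdX Flush; mem=81
  op27 P0: load  L0 → S/S on L0; bus BusRd Flush; mem=52
  op28 P0: store L0 := 15 → M/I on L0; bus BusUpgr; mem=52
  op29 P0: load  L2 → S/S on L2; bus BusRd Flush; mem=47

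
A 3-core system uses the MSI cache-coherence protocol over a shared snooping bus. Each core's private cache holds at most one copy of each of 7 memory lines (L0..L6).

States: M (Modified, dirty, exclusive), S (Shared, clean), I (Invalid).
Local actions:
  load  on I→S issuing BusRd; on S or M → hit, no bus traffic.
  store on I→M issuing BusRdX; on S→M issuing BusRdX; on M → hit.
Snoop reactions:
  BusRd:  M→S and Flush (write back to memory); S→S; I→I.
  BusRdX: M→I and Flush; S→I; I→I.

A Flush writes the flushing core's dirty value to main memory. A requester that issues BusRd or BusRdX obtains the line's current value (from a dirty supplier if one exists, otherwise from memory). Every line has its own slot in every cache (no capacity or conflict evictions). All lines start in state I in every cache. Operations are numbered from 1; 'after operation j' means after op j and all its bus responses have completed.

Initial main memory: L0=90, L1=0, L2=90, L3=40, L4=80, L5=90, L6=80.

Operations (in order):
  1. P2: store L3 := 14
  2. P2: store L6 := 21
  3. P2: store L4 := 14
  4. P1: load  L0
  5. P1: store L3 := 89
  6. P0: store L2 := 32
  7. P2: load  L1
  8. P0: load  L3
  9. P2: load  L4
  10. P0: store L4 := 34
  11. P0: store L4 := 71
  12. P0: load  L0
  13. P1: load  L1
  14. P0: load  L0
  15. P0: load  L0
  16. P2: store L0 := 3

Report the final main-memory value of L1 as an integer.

memory[L1] = 0

  op1 P2: store L3 := 14 → I/I/M on L3; bus BusRdX; mem=40
  op2 P2: store L6 := 21 → I/I/M on L6; bus BusRdX; mem=80
  op3 P2: store L4 := 14 → I/I/M on L4; bus BusRdX; mem=80
  op4 P1: load  L0 → I/S/I on L0; bus BusRd; mem=90
  op5 P1: store L3 := 89 → I/M/I on L3; bus BusRdX Flush; mem=14
  op6 P0: store L2 := 32 → M/I/I on L2; bus BusRdX; mem=90
  op7 P2: load  L1 → I/I/S on L1; bus BusRd; mem=0
  op8 P0: load  L3 → S/S/I on L3; bus BusRd Flush; mem=89
  op9 P2: load  L4 → I/I/M on L4; bus (none); mem=80
  op10 P0: store L4 := 34 → M/I/I on L4; bus BusRdX Flush; mem=14
  op11 P0: store L4 := 71 → M/I/I on L4; bus (none); mem=14
  op12 P0: load  L0 → S/S/I on L0; bus BusRd; mem=90
  op13 P1: load  L1 → I/S/S on L1; bus BusRd; mem=0
  op14 P0: load  L0 → S/S/I on L0; bus (none); mem=90
  op15 P0: load  L0 → S/S/I on L0; bus (none); mem=90
  op16 P2: store L0 := 3 → I/I/M on L0; bus BusRdX; mem=90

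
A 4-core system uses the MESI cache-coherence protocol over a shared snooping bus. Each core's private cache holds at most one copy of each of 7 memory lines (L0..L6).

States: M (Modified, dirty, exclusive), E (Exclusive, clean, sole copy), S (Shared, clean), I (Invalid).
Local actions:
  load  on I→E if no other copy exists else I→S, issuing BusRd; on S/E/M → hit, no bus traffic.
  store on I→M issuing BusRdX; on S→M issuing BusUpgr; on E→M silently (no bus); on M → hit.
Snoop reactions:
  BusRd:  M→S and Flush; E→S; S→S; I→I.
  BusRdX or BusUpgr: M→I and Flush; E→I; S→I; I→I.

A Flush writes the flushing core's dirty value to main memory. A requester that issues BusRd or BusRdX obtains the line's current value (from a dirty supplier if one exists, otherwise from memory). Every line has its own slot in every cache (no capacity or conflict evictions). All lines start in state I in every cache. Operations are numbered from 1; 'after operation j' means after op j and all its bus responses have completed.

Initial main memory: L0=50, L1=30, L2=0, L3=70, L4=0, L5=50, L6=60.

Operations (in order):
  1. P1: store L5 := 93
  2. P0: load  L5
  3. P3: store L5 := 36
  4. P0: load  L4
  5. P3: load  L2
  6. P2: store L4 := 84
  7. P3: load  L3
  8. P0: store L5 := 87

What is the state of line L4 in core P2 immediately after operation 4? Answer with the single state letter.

state = I

1. P1: store L5 := 93  bus=[BusRdX]  L5: P0=I P1=M P2=I P3=I  mem[L5]=50
2. P0: load  L5  bus=[BusRd,Flush]  L5: P0=S P1=S P2=I P3=I  mem[L5]=93
3. P3: store L5 := 36  bus=[BusRdX]  L5: P0=I P1=I P2=I P3=M  mem[L5]=93
4. P0: load  L4  bus=[BusRd]  L4: P0=E P1=I P2=I P3=I  mem[L4]=0
5. P3: load  L2  bus=[BusRd]  L2: P0=I P1=I P2=I P3=E  mem[L2]=0
6. P2: store L4 := 84  bus=[BusRdX]  L4: P0=I P1=I P2=M P3=I  mem[L4]=0
7. P3: load  L3  bus=[BusRd]  L3: P0=I P1=I P2=I P3=E  mem[L3]=70
8. P0: store L5 := 87  bus=[BusRdX,Flush]  L5: P0=M P1=I P2=I P3=I  mem[L5]=36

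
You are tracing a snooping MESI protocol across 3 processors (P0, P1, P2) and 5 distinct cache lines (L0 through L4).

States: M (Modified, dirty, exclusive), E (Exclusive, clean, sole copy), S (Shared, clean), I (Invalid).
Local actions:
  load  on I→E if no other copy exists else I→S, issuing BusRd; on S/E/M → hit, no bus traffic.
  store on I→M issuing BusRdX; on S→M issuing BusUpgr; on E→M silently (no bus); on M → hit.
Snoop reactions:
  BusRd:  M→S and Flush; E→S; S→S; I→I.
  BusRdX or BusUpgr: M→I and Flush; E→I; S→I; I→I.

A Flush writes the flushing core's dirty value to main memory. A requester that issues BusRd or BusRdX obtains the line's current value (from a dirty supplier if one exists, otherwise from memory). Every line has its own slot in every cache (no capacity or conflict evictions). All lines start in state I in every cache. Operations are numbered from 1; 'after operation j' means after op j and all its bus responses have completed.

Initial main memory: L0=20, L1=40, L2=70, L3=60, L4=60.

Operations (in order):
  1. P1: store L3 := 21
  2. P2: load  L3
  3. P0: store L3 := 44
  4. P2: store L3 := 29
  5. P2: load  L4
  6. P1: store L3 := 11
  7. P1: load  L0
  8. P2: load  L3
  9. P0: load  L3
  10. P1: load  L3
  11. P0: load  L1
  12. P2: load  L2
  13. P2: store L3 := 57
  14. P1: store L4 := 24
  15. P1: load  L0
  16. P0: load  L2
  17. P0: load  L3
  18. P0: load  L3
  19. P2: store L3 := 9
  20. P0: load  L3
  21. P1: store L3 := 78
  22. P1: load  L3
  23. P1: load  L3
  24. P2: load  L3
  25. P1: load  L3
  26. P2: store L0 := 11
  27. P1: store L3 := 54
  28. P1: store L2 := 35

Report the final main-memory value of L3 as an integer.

[1] P1: store L3 := 21 | P0:I, P1:M(21), P2:I | bus: BusRdX
[2] P2: load  L3 | P0:I, P1:S(21), P2:S(21) | bus: BusRd,Flush
[3] P0: store L3 := 44 | P0:M(44), P1:I, P2:I | bus: BusRdX
[4] P2: store L3 := 29 | P0:I, P1:I, P2:M(29) | bus: BusRdX,Flush
[5] P2: load  L4 | P0:I, P1:I, P2:E(60) | bus: BusRd
[6] P1: store L3 := 11 | P0:I, P1:M(11), P2:I | bus: BusRdX,Flush
[7] P1: load  L0 | P0:I, P1:E(20), P2:I | bus: BusRd
[8] P2: load  L3 | P0:I, P1:S(11), P2:S(11) | bus: BusRd,Flush
[9] P0: load  L3 | P0:S(11), P1:S(11), P2:S(11) | bus: BusRd
[10] P1: load  L3 | P0:S(11), P1:S(11), P2:S(11) | bus: none
[11] P0: load  L1 | P0:E(40), P1:I, P2:I | bus: BusRd
[12] P2: load  L2 | P0:I, P1:I, P2:E(70) | bus: BusRd
[13] P2: store L3 := 57 | P0:I, P1:I, P2:M(57) | bus: BusUpgr
[14] P1: store L4 := 24 | P0:I, P1:M(24), P2:I | bus: BusRdX
[15] P1: load  L0 | P0:I, P1:E(20), P2:I | bus: none
[16] P0: load  L2 | P0:S(70), P1:I, P2:S(70) | bus: BusRd
[17] P0: load  L3 | P0:S(57), P1:I, P2:S(57) | bus: BusRd,Flush
[18] P0: load  L3 | P0:S(57), P1:I, P2:S(57) | bus: none
[19] P2: store L3 := 9 | P0:I, P1:I, P2:M(9) | bus: BusUpgr
[20] P0: load  L3 | P0:S(9), P1:I, P2:S(9) | bus: BusRd,Flush
[21] P1: store L3 := 78 | P0:I, P1:M(78), P2:I | bus: BusRdX
[22] P1: load  L3 | P0:I, P1:M(78), P2:I | bus: none
[23] P1: load  L3 | P0:I, P1:M(78), P2:I | bus: none
[24] P2: load  L3 | P0:I, P1:S(78), P2:S(78) | bus: BusRd,Flush
[25] P1: load  L3 | P0:I, P1:S(78), P2:S(78) | bus: none
[26] P2: store L0 := 11 | P0:I, P1:I, P2:M(11) | bus: BusRdX
[27] P1: store L3 := 54 | P0:I, P1:M(54), P2:I | bus: BusUpgr
[28] P1: store L2 := 35 | P0:I, P1:M(35), P2:I | bus: BusRdX

memory[L3] = 78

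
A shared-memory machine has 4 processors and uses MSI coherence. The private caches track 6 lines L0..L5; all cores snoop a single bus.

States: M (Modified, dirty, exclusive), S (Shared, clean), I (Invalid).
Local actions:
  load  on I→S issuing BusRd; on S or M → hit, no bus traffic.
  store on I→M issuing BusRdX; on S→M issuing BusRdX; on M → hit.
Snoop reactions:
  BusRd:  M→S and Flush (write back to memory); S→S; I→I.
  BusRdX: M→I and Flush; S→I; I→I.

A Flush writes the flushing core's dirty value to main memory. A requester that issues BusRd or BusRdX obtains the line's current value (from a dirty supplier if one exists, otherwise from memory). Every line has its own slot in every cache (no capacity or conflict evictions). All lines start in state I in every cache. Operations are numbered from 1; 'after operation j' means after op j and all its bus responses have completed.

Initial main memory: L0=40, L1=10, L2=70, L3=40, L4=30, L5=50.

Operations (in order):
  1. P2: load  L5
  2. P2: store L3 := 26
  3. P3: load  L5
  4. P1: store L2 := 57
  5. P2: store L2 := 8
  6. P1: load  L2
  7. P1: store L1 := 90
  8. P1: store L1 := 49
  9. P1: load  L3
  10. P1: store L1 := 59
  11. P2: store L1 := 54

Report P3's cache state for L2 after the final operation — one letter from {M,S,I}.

step 1: P2: load  L5  ⟶  IISI  (L5)  txn=BusRd  M[L5]=50
step 2: P2: store L3 := 26  ⟶  IIMI  (L3)  txn=BusRdX  M[L3]=40
step 3: P3: load  L5  ⟶  IISS  (L5)  txn=BusRd  M[L5]=50
step 4: P1: store L2 := 57  ⟶  IMII  (L2)  txn=BusRdX  M[L2]=70
step 5: P2: store L2 := 8  ⟶  IIMI  (L2)  txn=BusRdX+Flush  M[L2]=57
step 6: P1: load  L2  ⟶  ISSI  (L2)  txn=BusRd+Flush  M[L2]=8
step 7: P1: store L1 := 90  ⟶  IMII  (L1)  txn=BusRdX  M[L1]=10
step 8: P1: store L1 := 49  ⟶  IMII  (L1)  txn=∅  M[L1]=10
step 9: P1: load  L3  ⟶  ISSI  (L3)  txn=BusRd+Flush  M[L3]=26
step 10: P1: store L1 := 59  ⟶  IMII  (L1)  txn=∅  M[L1]=10
step 11: P2: store L1 := 54  ⟶  IIMI  (L1)  txn=BusRdX+Flush  M[L1]=59

state = I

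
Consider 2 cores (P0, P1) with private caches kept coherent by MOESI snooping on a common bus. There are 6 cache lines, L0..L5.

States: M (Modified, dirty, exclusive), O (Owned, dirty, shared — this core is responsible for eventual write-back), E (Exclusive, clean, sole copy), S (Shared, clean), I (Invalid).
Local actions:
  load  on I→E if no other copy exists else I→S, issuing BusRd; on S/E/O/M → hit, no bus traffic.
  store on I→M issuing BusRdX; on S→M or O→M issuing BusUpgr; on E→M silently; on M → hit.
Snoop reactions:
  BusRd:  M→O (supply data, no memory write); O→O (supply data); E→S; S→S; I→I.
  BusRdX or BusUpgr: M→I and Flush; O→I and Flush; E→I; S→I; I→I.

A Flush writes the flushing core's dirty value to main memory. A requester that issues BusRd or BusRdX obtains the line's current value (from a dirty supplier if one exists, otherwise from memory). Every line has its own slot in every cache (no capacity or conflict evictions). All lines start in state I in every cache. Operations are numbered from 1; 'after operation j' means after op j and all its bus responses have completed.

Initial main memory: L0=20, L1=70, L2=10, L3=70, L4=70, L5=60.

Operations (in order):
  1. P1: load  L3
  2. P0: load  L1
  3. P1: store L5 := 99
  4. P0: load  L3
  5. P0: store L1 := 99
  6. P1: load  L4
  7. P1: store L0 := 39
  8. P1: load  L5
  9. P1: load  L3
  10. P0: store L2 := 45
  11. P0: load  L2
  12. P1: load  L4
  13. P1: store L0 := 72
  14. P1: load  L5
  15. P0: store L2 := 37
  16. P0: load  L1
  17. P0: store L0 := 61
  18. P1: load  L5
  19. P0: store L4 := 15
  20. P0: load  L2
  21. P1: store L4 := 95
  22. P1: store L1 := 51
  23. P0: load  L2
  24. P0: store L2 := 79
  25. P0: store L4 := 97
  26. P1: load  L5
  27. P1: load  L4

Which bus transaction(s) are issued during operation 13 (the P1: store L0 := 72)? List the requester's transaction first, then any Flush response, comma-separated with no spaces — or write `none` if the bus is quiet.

  op1 P1: load  L3 → I/E on L3; bus BusRd; mem=70
  op2 P0: load  L1 → E/I on L1; bus BusRd; mem=70
  op3 P1: store L5 := 99 → I/M on L5; bus BusRdX; mem=60
  op4 P0: load  L3 → S/S on L3; bus BusRd; mem=70
  op5 P0: store L1 := 99 → M/I on L1; bus (none); mem=70
  op6 P1: load  L4 → I/E on L4; bus BusRd; mem=70
  op7 P1: store L0 := 39 → I/M on L0; bus BusRdX; mem=20
  op8 P1: load  L5 → I/M on L5; bus (none); mem=60
  op9 P1: load  L3 → S/S on L3; bus (none); mem=70
  op10 P0: store L2 := 45 → M/I on L2; bus BusRdX; mem=10
  op11 P0: load  L2 → M/I on L2; bus (none); mem=10
  op12 P1: load  L4 → I/E on L4; bus (none); mem=70
  op13 P1: store L0 := 72 → I/M on L0; bus (none); mem=20
  op14 P1: load  L5 → I/M on L5; bus (none); mem=60
  op15 P0: store L2 := 37 → M/I on L2; bus (none); mem=10
  op16 P0: load  L1 → M/I on L1; bus (none); mem=70
  op17 P0: store L0 := 61 → M/I on L0; bus BusRdX Flush; mem=72
  op18 P1: load  L5 → I/M on L5; bus (none); mem=60
  op19 P0: store L4 := 15 → M/I on L4; bus BusRdX; mem=70
  op20 P0: load  L2 → M/I on L2; bus (none); mem=10
  op21 P1: store L4 := 95 → I/M on L4; bus BusRdX Flush; mem=15
  op22 P1: store L1 := 51 → I/M on L1; bus BusRdX Flush; mem=99
  op23 P0: load  L2 → M/I on L2; bus (none); mem=10
  op24 P0: store L2 := 79 → M/I on L2; bus (none); mem=10
  op25 P0: store L4 := 97 → M/I on L4; bus BusRdX Flush; mem=95
  op26 P1: load  L5 → I/M on L5; bus (none); mem=60
  op27 P1: load  L4 → O/S on L4; bus BusRd; mem=95

bus = none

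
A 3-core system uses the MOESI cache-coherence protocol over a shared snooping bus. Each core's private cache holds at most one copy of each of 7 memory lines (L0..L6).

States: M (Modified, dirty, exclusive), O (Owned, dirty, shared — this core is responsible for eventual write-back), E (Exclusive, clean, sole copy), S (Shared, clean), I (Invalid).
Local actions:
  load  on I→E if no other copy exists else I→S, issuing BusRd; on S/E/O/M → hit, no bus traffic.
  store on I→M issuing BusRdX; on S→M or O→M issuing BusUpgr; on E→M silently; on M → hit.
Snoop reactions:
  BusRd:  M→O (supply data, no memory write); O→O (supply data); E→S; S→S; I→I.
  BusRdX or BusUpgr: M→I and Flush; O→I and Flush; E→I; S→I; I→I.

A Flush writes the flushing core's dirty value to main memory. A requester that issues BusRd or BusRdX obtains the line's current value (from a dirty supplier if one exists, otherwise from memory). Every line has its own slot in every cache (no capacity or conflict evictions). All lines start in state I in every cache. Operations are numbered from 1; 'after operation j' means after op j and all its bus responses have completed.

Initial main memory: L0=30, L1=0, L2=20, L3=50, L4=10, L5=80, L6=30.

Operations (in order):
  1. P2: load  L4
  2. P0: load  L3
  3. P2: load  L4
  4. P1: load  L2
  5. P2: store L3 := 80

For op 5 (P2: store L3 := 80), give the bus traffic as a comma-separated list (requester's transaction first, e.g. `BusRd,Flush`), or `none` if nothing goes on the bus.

bus = BusRdX

  op1 P2: load  L4 → I/I/E on L4; bus BusRd; mem=10
  op2 P0: load  L3 → E/I/I on L3; bus BusRd; mem=50
  op3 P2: load  L4 → I/I/E on L4; bus (none); mem=10
  op4 P1: load  L2 → I/E/I on L2; bus BusRd; mem=20
  op5 P2: store L3 := 80 → I/I/M on L3; bus BusRdX; mem=50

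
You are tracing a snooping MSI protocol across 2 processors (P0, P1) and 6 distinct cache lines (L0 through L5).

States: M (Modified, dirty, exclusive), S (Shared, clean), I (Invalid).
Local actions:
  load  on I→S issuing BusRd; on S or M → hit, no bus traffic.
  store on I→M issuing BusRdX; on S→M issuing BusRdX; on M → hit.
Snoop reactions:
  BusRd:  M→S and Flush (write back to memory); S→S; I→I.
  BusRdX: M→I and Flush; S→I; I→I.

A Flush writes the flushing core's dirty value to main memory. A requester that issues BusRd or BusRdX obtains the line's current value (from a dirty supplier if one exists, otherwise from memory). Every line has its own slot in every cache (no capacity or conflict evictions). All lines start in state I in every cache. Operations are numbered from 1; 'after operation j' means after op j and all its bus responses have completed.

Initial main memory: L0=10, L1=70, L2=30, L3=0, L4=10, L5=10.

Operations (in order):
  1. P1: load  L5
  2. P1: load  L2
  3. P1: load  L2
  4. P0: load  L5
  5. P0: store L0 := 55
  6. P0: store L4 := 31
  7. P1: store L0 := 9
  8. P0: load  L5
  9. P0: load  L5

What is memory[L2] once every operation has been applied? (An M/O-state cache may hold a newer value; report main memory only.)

[1] P1: load  L5 | P0:I, P1:S(10) | bus: BusRd
[2] P1: load  L2 | P0:I, P1:S(30) | bus: BusRd
[3] P1: load  L2 | P0:I, P1:S(30) | bus: none
[4] P0: load  L5 | P0:S(10), P1:S(10) | bus: BusRd
[5] P0: store L0 := 55 | P0:M(55), P1:I | bus: BusRdX
[6] P0: store L4 := 31 | P0:M(31), P1:I | bus: BusRdX
[7] P1: store L0 := 9 | P0:I, P1:M(9) | bus: BusRdX,Flush
[8] P0: load  L5 | P0:S(10), P1:S(10) | bus: none
[9] P0: load  L5 | P0:S(10), P1:S(10) | bus: none

memory[L2] = 30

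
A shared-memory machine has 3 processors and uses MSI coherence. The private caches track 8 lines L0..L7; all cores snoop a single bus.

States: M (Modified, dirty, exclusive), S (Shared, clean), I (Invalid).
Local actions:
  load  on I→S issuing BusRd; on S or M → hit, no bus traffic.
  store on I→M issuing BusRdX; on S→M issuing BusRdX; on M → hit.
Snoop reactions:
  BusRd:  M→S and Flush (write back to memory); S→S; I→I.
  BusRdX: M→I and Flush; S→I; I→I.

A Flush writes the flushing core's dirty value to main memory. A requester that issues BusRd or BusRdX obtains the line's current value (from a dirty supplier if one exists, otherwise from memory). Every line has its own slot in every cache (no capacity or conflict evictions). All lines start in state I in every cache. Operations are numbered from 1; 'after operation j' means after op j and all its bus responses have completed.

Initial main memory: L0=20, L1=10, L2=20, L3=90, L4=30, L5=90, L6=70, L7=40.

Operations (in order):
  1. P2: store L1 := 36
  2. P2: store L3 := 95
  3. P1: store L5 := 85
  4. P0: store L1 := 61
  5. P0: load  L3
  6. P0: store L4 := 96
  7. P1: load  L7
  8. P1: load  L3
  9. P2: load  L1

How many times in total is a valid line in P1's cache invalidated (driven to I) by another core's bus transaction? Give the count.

[1] P2: store L1 := 36 | P0:I, P1:I, P2:M(36) | bus: BusRdX
[2] P2: store L3 := 95 | P0:I, P1:I, P2:M(95) | bus: BusRdX
[3] P1: store L5 := 85 | P0:I, P1:M(85), P2:I | bus: BusRdX
[4] P0: store L1 := 61 | P0:M(61), P1:I, P2:I | bus: BusRdX,Flush
[5] P0: load  L3 | P0:S(95), P1:I, P2:S(95) | bus: BusRd,Flush
[6] P0: store L4 := 96 | P0:M(96), P1:I, P2:I | bus: BusRdX
[7] P1: load  L7 | P0:I, P1:S(40), P2:I | bus: BusRd
[8] P1: load  L3 | P0:S(95), P1:S(95), P2:S(95) | bus: BusRd
[9] P2: load  L1 | P0:S(61), P1:I, P2:S(61) | bus: BusRd,Flush

invalidations = 0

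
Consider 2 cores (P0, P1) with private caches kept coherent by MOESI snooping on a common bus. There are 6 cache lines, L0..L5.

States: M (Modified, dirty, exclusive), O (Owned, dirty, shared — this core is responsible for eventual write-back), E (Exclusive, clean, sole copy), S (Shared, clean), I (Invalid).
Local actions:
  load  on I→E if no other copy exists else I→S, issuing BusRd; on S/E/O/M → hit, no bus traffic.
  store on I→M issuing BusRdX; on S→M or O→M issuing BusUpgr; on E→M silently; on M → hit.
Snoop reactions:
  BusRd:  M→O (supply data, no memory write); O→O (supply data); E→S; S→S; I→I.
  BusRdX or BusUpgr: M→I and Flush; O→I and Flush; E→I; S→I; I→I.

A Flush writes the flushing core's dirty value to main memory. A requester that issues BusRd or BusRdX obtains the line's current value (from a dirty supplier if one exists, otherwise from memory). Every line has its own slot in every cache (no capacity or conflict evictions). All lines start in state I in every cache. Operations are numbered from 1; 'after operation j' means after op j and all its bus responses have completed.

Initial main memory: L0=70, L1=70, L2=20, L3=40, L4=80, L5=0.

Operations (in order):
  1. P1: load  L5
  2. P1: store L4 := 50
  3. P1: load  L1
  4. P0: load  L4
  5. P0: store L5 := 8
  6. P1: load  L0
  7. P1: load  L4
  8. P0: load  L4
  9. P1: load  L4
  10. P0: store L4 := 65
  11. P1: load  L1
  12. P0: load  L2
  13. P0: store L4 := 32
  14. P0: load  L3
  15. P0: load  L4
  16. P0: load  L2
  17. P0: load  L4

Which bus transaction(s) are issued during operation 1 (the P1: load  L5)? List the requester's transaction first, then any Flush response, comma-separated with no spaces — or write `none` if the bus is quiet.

[1] P1: load  L5 | P0:I, P1:E(0) | bus: BusRd
[2] P1: store L4 := 50 | P0:I, P1:M(50) | bus: BusRdX
[3] P1: load  L1 | P0:I, P1:E(70) | bus: BusRd
[4] P0: load  L4 | P0:S(50), P1:O(50) | bus: BusRd
[5] P0: store L5 := 8 | P0:M(8), P1:I | bus: BusRdX
[6] P1: load  L0 | P0:I, P1:E(70) | bus: BusRd
[7] P1: load  L4 | P0:S(50), P1:O(50) | bus: none
[8] P0: load  L4 | P0:S(50), P1:O(50) | bus: none
[9] P1: load  L4 | P0:S(50), P1:O(50) | bus: none
[10] P0: store L4 := 65 | P0:M(65), P1:I | bus: BusUpgr,Flush
[11] P1: load  L1 | P0:I, P1:E(70) | bus: none
[12] P0: load  L2 | P0:E(20), P1:I | bus: BusRd
[13] P0: store L4 := 32 | P0:M(32), P1:I | bus: none
[14] P0: load  L3 | P0:E(40), P1:I | bus: BusRd
[15] P0: load  L4 | P0:M(32), P1:I | bus: none
[16] P0: load  L2 | P0:E(20), P1:I | bus: none
[17] P0: load  L4 | P0:M(32), P1:I | bus: none

bus = BusRd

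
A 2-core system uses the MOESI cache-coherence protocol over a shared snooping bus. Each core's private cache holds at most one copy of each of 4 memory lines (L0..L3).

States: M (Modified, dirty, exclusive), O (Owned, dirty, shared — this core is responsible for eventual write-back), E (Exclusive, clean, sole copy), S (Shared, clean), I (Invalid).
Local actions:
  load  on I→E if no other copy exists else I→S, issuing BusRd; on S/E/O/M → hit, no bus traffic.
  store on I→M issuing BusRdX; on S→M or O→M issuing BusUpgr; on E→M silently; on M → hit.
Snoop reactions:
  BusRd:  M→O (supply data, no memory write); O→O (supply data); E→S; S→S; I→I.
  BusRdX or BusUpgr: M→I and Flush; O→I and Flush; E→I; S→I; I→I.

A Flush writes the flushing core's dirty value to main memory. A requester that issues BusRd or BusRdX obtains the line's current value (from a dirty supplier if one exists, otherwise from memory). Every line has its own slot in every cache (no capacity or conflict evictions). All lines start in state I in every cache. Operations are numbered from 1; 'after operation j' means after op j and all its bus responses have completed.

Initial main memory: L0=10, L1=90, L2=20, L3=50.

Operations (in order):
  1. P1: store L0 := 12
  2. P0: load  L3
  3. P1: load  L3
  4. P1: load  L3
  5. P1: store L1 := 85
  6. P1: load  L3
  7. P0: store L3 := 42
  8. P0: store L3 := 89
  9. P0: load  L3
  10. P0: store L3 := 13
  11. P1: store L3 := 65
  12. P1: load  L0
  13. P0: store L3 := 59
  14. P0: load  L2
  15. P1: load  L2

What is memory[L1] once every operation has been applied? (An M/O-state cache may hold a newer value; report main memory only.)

memory[L1] = 90

[1] P1: store L0 := 12 | P0:I, P1:M(12) | bus: BusRdX
[2] P0: load  L3 | P0:E(50), P1:I | bus: BusRd
[3] P1: load  L3 | P0:S(50), P1:S(50) | bus: BusRd
[4] P1: load  L3 | P0:S(50), P1:S(50) | bus: none
[5] P1: store L1 := 85 | P0:I, P1:M(85) | bus: BusRdX
[6] P1: load  L3 | P0:S(50), P1:S(50) | bus: none
[7] P0: store L3 := 42 | P0:M(42), P1:I | bus: BusUpgr
[8] P0: store L3 := 89 | P0:M(89), P1:I | bus: none
[9] P0: load  L3 | P0:M(89), P1:I | bus: none
[10] P0: store L3 := 13 | P0:M(13), P1:I | bus: none
[11] P1: store L3 := 65 | P0:I, P1:M(65) | bus: BusRdX,Flush
[12] P1: load  L0 | P0:I, P1:M(12) | bus: none
[13] P0: store L3 := 59 | P0:M(59), P1:I | bus: BusRdX,Flush
[14] P0: load  L2 | P0:E(20), P1:I | bus: BusRd
[15] P1: load  L2 | P0:S(20), P1:S(20) | bus: BusRd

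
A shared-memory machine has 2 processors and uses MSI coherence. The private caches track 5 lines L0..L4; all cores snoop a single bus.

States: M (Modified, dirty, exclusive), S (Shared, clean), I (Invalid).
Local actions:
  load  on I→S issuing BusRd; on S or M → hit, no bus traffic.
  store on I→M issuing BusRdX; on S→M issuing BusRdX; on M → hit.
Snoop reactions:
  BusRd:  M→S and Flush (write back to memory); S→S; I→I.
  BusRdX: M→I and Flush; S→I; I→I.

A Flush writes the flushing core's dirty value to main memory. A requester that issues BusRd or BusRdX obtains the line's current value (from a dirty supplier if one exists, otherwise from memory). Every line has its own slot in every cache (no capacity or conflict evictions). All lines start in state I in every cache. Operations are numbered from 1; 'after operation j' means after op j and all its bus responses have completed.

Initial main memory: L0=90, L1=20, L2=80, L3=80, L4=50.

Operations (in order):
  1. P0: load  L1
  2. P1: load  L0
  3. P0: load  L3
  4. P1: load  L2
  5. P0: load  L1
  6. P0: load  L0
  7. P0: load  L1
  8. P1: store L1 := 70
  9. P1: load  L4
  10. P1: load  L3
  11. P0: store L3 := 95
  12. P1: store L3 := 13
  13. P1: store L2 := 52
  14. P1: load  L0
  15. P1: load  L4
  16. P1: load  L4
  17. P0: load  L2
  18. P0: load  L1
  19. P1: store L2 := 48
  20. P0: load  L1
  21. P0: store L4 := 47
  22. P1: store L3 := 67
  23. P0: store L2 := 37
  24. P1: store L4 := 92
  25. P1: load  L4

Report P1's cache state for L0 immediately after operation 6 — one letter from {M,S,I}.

state = S

step 1: P0: load  L1  ⟶  SI  (L1)  txn=BusRd  M[L1]=20
step 2: P1: load  L0  ⟶  IS  (L0)  txn=BusRd  M[L0]=90
step 3: P0: load  L3  ⟶  SI  (L3)  txn=BusRd  M[L3]=80
step 4: P1: load  L2  ⟶  IS  (L2)  txn=BusRd  M[L2]=80
step 5: P0: load  L1  ⟶  SI  (L1)  txn=∅  M[L1]=20
step 6: P0: load  L0  ⟶  SS  (L0)  txn=BusRd  M[L0]=90
step 7: P0: load  L1  ⟶  SI  (L1)  txn=∅  M[L1]=20
step 8: P1: store L1 := 70  ⟶  IM  (L1)  txn=BusRdX  M[L1]=20
step 9: P1: load  L4  ⟶  IS  (L4)  txn=BusRd  M[L4]=50
step 10: P1: load  L3  ⟶  SS  (L3)  txn=BusRd  M[L3]=80
step 11: P0: store L3 := 95  ⟶  MI  (L3)  txn=BusRdX  M[L3]=80
step 12: P1: store L3 := 13  ⟶  IM  (L3)  txn=BusRdX+Flush  M[L3]=95
step 13: P1: store L2 := 52  ⟶  IM  (L2)  txn=BusRdX  M[L2]=80
step 14: P1: load  L0  ⟶  SS  (L0)  txn=∅  M[L0]=90
step 15: P1: load  L4  ⟶  IS  (L4)  txn=∅  M[L4]=50
step 16: P1: load  L4  ⟶  IS  (L4)  txn=∅  M[L4]=50
step 17: P0: load  L2  ⟶  SS  (L2)  txn=BusRd+Flush  M[L2]=52
step 18: P0: load  L1  ⟶  SS  (L1)  txn=BusRd+Flush  M[L1]=70
step 19: P1: store L2 := 48  ⟶  IM  (L2)  txn=BusRdX  M[L2]=52
step 20: P0: load  L1  ⟶  SS  (L1)  txn=∅  M[L1]=70
step 21: P0: store L4 := 47  ⟶  MI  (L4)  txn=BusRdX  M[L4]=50
step 22: P1: store L3 := 67  ⟶  IM  (L3)  txn=∅  M[L3]=95
step 23: P0: store L2 := 37  ⟶  MI  (L2)  txn=BusRdX+Flush  M[L2]=48
step 24: P1: store L4 := 92  ⟶  IM  (L4)  txn=BusRdX+Flush  M[L4]=47
step 25: P1: load  L4  ⟶  IM  (L4)  txn=∅  M[L4]=47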